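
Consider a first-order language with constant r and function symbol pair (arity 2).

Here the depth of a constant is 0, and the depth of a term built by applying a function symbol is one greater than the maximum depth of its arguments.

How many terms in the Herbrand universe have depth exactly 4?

651

Let N_k count ground terms of depth at most k. Each non-constant term of depth ≤ k is some function symbol applied to depth-≤(k−1) arguments, giving N_k = 1 + N_{k-1}^2.
N_0 = 1
N_1 = 1 + 1^2 = 2
N_2 = 1 + 2^2 = 5
N_3 = 1 + 5^2 = 26
N_4 = 1 + 26^2 = 677
Terms of depth exactly 4: N_4 − N_3 = 677 − 26 = 651.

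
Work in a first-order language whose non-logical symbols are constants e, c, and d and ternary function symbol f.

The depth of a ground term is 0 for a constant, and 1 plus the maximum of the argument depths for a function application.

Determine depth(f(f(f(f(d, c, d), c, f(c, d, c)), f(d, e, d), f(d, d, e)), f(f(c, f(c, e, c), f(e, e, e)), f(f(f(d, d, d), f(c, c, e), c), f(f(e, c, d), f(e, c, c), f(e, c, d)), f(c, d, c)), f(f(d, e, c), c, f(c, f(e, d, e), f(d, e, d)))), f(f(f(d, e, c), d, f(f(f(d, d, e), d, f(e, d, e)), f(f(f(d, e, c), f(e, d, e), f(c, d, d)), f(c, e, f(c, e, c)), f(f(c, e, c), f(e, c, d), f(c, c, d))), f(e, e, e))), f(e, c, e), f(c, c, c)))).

depth(f(d, c, d)) = 1 + max(0, 0, 0) = 1
depth(f(c, d, c)) = 1 + max(0, 0, 0) = 1
depth(f(f(d, c, d), c, f(c, d, c))) = 1 + max(1, 0, 1) = 2
depth(f(d, e, d)) = 1 + max(0, 0, 0) = 1
depth(f(d, d, e)) = 1 + max(0, 0, 0) = 1
depth(f(f(f(d, c, d), c, f(c, d, c)), f(d, e, d), f(d, d, e))) = 1 + max(2, 1, 1) = 3
depth(f(c, e, c)) = 1 + max(0, 0, 0) = 1
depth(f(e, e, e)) = 1 + max(0, 0, 0) = 1
depth(f(c, f(c, e, c), f(e, e, e))) = 1 + max(0, 1, 1) = 2
depth(f(d, d, d)) = 1 + max(0, 0, 0) = 1
depth(f(c, c, e)) = 1 + max(0, 0, 0) = 1
depth(f(f(d, d, d), f(c, c, e), c)) = 1 + max(1, 1, 0) = 2
depth(f(e, c, d)) = 1 + max(0, 0, 0) = 1
depth(f(e, c, c)) = 1 + max(0, 0, 0) = 1
depth(f(f(e, c, d), f(e, c, c), f(e, c, d))) = 1 + max(1, 1, 1) = 2
depth(f(f(f(d, d, d), f(c, c, e), c), f(f(e, c, d), f(e, c, c), f(e, c, d)), f(c, d, c))) = 1 + max(2, 2, 1) = 3
depth(f(d, e, c)) = 1 + max(0, 0, 0) = 1
depth(f(e, d, e)) = 1 + max(0, 0, 0) = 1
depth(f(c, f(e, d, e), f(d, e, d))) = 1 + max(0, 1, 1) = 2
depth(f(f(d, e, c), c, f(c, f(e, d, e), f(d, e, d)))) = 1 + max(1, 0, 2) = 3
depth(f(f(c, f(c, e, c), f(e, e, e)), f(f(f(d, d, d), f(c, c, e), c), f(f(e, c, d), f(e, c, c), f(e, c, d)), f(c, d, c)), f(f(d, e, c), c, f(c, f(e, d, e), f(d, e, d))))) = 1 + max(2, 3, 3) = 4
depth(f(f(d, d, e), d, f(e, d, e))) = 1 + max(1, 0, 1) = 2
depth(f(c, d, d)) = 1 + max(0, 0, 0) = 1
depth(f(f(d, e, c), f(e, d, e), f(c, d, d))) = 1 + max(1, 1, 1) = 2
depth(f(c, e, f(c, e, c))) = 1 + max(0, 0, 1) = 2
depth(f(c, c, d)) = 1 + max(0, 0, 0) = 1
depth(f(f(c, e, c), f(e, c, d), f(c, c, d))) = 1 + max(1, 1, 1) = 2
depth(f(f(f(d, e, c), f(e, d, e), f(c, d, d)), f(c, e, f(c, e, c)), f(f(c, e, c), f(e, c, d), f(c, c, d)))) = 1 + max(2, 2, 2) = 3
depth(f(f(f(d, d, e), d, f(e, d, e)), f(f(f(d, e, c), f(e, d, e), f(c, d, d)), f(c, e, f(c, e, c)), f(f(c, e, c), f(e, c, d), f(c, c, d))), f(e, e, e))) = 1 + max(2, 3, 1) = 4
depth(f(f(d, e, c), d, f(f(f(d, d, e), d, f(e, d, e)), f(f(f(d, e, c), f(e, d, e), f(c, d, d)), f(c, e, f(c, e, c)), f(f(c, e, c), f(e, c, d), f(c, c, d))), f(e, e, e)))) = 1 + max(1, 0, 4) = 5
depth(f(e, c, e)) = 1 + max(0, 0, 0) = 1
depth(f(c, c, c)) = 1 + max(0, 0, 0) = 1
depth(f(f(f(d, e, c), d, f(f(f(d, d, e), d, f(e, d, e)), f(f(f(d, e, c), f(e, d, e), f(c, d, d)), f(c, e, f(c, e, c)), f(f(c, e, c), f(e, c, d), f(c, c, d))), f(e, e, e))), f(e, c, e), f(c, c, c))) = 1 + max(5, 1, 1) = 6
depth(f(f(f(f(d, c, d), c, f(c, d, c)), f(d, e, d), f(d, d, e)), f(f(c, f(c, e, c), f(e, e, e)), f(f(f(d, d, d), f(c, c, e), c), f(f(e, c, d), f(e, c, c), f(e, c, d)), f(c, d, c)), f(f(d, e, c), c, f(c, f(e, d, e), f(d, e, d)))), f(f(f(d, e, c), d, f(f(f(d, d, e), d, f(e, d, e)), f(f(f(d, e, c), f(e, d, e), f(c, d, d)), f(c, e, f(c, e, c)), f(f(c, e, c), f(e, c, d), f(c, c, d))), f(e, e, e))), f(e, c, e), f(c, c, c)))) = 1 + max(3, 4, 6) = 7

7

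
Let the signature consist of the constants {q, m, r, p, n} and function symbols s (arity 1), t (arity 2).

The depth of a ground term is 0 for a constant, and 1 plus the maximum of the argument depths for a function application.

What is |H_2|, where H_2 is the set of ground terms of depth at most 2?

Write N_k for the number of ground terms of depth ≤ k. A term of depth ≤ k is either a constant or a function symbol applied to arguments of depth ≤ k−1, so N_k = 5 + N_{k-1} + N_{k-1}^2.
N_0 = 5
N_1 = 5 + 5 + 5^2 = 35
N_2 = 5 + 35 + 35^2 = 1265

1265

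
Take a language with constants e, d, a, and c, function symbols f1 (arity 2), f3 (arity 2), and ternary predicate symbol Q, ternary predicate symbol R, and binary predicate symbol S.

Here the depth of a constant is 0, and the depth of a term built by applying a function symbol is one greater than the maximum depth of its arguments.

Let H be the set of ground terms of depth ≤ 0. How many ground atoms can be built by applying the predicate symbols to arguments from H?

144

First count ground terms of depth ≤ 0.
If N_k denotes the number of depth-≤k ground terms, the 4 constants give N_0 = 4, and each function symbol of arity r contributes N_{k-1}^r new terms at level k: N_k = 4 + N_{k-1}^2 + N_{k-1}^2.
N_0 = 4
Explicitly: e, d, a, c.
So |H| = 4.
For each predicate symbol, the number of ground atoms is |H| raised to its arity; summing:
  Q: 4^3 = 64;  R: 4^3 = 64;  S: 4^2 = 16
Total ground atoms: 64 + 64 + 16 = 144.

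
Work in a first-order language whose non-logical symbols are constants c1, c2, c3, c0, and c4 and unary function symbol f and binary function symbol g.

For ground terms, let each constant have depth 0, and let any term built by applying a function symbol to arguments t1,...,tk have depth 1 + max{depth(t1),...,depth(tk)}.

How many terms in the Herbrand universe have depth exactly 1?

Let N_k = |{terms of depth ≤ k}|. Then N_0 = 5 and N_k = 5 + N_{k-1} + N_{k-1}^2 for k ≥ 1 (one summand per function symbol, arity giving the exponent).
N_0 = 5
N_1 = 5 + 5 + 5^2 = 35
Terms of depth exactly 1: N_1 − N_0 = 35 − 5 = 30.

30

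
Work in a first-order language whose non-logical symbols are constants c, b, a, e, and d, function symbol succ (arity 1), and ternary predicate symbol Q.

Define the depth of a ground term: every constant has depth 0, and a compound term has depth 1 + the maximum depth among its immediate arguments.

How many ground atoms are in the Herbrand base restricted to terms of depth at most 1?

First count ground terms of depth ≤ 1.
Let N_k = |{terms of depth ≤ k}|. Then N_0 = 5 and N_k = 5 + N_{k-1} for k ≥ 1 (one summand per function symbol, arity giving the exponent).
N_0 = 5
N_1 = 5 + 5 = 10
So |H| = 10.
A ground atom is a predicate applied to a tuple of terms from H, so the count is the sum over predicates of |H|^arity:
  Q: 10^3 = 1000
Total ground atoms: 1000.

1000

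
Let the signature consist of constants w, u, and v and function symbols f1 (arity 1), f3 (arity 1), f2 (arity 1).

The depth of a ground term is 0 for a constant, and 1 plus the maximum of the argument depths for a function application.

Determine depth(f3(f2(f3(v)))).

depth(f3(v)) = 1 + depth(v) = 1 + 0 = 1
depth(f2(f3(v))) = 1 + depth(f3(v)) = 1 + 1 = 2
depth(f3(f2(f3(v)))) = 1 + depth(f2(f3(v))) = 1 + 2 = 3

3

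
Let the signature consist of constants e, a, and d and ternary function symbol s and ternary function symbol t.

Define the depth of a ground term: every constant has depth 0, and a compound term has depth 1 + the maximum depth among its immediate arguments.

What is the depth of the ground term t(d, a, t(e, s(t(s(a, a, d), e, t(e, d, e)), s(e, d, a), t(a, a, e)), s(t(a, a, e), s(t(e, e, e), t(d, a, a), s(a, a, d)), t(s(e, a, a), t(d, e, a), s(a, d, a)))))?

depth(s(a, a, d)) = 1 + max(0, 0, 0) = 1
depth(t(e, d, e)) = 1 + max(0, 0, 0) = 1
depth(t(s(a, a, d), e, t(e, d, e))) = 1 + max(1, 0, 1) = 2
depth(s(e, d, a)) = 1 + max(0, 0, 0) = 1
depth(t(a, a, e)) = 1 + max(0, 0, 0) = 1
depth(s(t(s(a, a, d), e, t(e, d, e)), s(e, d, a), t(a, a, e))) = 1 + max(2, 1, 1) = 3
depth(t(e, e, e)) = 1 + max(0, 0, 0) = 1
depth(t(d, a, a)) = 1 + max(0, 0, 0) = 1
depth(s(t(e, e, e), t(d, a, a), s(a, a, d))) = 1 + max(1, 1, 1) = 2
depth(s(e, a, a)) = 1 + max(0, 0, 0) = 1
depth(t(d, e, a)) = 1 + max(0, 0, 0) = 1
depth(s(a, d, a)) = 1 + max(0, 0, 0) = 1
depth(t(s(e, a, a), t(d, e, a), s(a, d, a))) = 1 + max(1, 1, 1) = 2
depth(s(t(a, a, e), s(t(e, e, e), t(d, a, a), s(a, a, d)), t(s(e, a, a), t(d, e, a), s(a, d, a)))) = 1 + max(1, 2, 2) = 3
depth(t(e, s(t(s(a, a, d), e, t(e, d, e)), s(e, d, a), t(a, a, e)), s(t(a, a, e), s(t(e, e, e), t(d, a, a), s(a, a, d)), t(s(e, a, a), t(d, e, a), s(a, d, a))))) = 1 + max(0, 3, 3) = 4
depth(t(d, a, t(e, s(t(s(a, a, d), e, t(e, d, e)), s(e, d, a), t(a, a, e)), s(t(a, a, e), s(t(e, e, e), t(d, a, a), s(a, a, d)), t(s(e, a, a), t(d, e, a), s(a, d, a)))))) = 1 + max(0, 0, 4) = 5

5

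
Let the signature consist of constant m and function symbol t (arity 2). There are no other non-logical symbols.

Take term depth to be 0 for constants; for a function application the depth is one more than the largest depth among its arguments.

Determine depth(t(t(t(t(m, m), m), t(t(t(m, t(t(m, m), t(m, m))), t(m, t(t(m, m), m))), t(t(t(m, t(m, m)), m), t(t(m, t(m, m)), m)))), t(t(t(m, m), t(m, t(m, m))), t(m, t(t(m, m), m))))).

depth(t(m, m)) = 1 + max(0, 0) = 1
depth(t(t(m, m), m)) = 1 + max(1, 0) = 2
depth(t(t(m, m), t(m, m))) = 1 + max(1, 1) = 2
depth(t(m, t(t(m, m), t(m, m)))) = 1 + max(0, 2) = 3
depth(t(m, t(t(m, m), m))) = 1 + max(0, 2) = 3
depth(t(t(m, t(t(m, m), t(m, m))), t(m, t(t(m, m), m)))) = 1 + max(3, 3) = 4
depth(t(m, t(m, m))) = 1 + max(0, 1) = 2
depth(t(t(m, t(m, m)), m)) = 1 + max(2, 0) = 3
depth(t(t(t(m, t(m, m)), m), t(t(m, t(m, m)), m))) = 1 + max(3, 3) = 4
depth(t(t(t(m, t(t(m, m), t(m, m))), t(m, t(t(m, m), m))), t(t(t(m, t(m, m)), m), t(t(m, t(m, m)), m)))) = 1 + max(4, 4) = 5
depth(t(t(t(m, m), m), t(t(t(m, t(t(m, m), t(m, m))), t(m, t(t(m, m), m))), t(t(t(m, t(m, m)), m), t(t(m, t(m, m)), m))))) = 1 + max(2, 5) = 6
depth(t(t(m, m), t(m, t(m, m)))) = 1 + max(1, 2) = 3
depth(t(t(t(m, m), t(m, t(m, m))), t(m, t(t(m, m), m)))) = 1 + max(3, 3) = 4
depth(t(t(t(t(m, m), m), t(t(t(m, t(t(m, m), t(m, m))), t(m, t(t(m, m), m))), t(t(t(m, t(m, m)), m), t(t(m, t(m, m)), m)))), t(t(t(m, m), t(m, t(m, m))), t(m, t(t(m, m), m))))) = 1 + max(6, 4) = 7

7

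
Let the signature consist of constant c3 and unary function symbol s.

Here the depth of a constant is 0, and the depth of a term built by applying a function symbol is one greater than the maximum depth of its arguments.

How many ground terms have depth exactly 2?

Let N_k = |{terms of depth ≤ k}|. Then N_0 = 1 and N_k = 1 + N_{k-1} for k ≥ 1 (one summand per function symbol, arity giving the exponent).
N_0 = 1
N_1 = 1 + 1 = 2
N_2 = 1 + 2 = 3
Terms of depth exactly 2: N_2 − N_1 = 3 − 2 = 1.

1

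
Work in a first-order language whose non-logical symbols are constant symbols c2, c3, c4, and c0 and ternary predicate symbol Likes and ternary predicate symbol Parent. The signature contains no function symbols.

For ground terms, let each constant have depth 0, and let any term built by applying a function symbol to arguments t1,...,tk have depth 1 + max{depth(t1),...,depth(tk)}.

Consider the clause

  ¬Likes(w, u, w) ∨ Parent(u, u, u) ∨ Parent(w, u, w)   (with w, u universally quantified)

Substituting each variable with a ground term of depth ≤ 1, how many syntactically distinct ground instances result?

Ground terms of depth ≤ 1:
  With no function symbols every ground term is a constant, so there are exactly 4 ground terms at every depth bound.
  N_0 = 4
  N_1 = 4
  Explicitly: c2, c3, c4, c0.
So there are 4 ground terms available for substitution.
The clause has 2 distinct variables (w, u), each appearing in the body. In the free term algebra distinct substitutions yield syntactically distinct ground instances.
Number of ground instances = 4^2 = 16.

16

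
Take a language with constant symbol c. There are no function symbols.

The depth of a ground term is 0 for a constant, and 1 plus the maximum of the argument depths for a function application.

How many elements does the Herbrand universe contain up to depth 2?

1

With no function symbols every ground term is a constant, so there is exactly 1 ground term at every depth bound.
N_0 = 1
N_1 = 1
N_2 = 1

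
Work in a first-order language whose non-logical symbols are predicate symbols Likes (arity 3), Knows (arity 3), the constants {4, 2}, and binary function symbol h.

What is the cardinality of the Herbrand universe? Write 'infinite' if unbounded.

The signature has at least one function symbol (h, arity 2) and at least one constant (4).
Iterating h gives infinitely many distinct ground terms: 4, h(4, 4), h(h(4, 4), h(4, 4)), ...
So the Herbrand universe is infinite.

infinite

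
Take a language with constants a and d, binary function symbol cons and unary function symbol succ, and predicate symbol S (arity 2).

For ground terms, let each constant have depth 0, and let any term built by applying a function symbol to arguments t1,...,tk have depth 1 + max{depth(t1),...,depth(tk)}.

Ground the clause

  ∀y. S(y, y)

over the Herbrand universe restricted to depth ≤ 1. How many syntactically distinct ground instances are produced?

Ground terms of depth ≤ 1:
  Count level by level. With function symbols cons/2, succ/1, the terms of depth ≤ k are the 2 constants together with each function applied to depth-≤(k−1) tuples, so N_k = 2 + N_{k-1}^2 + N_{k-1}.
  N_0 = 2
  N_1 = 2 + 2^2 + 2 = 8
  Explicitly: a, d, cons(a, a), cons(a, d), cons(d, a), cons(d, d), succ(a), succ(d).
So there are 8 ground terms available for substitution.
There is 1 variable to instantiate (y),  occurring in at least one literal, so different choices give different ground instances.
Number of ground instances = 8.

8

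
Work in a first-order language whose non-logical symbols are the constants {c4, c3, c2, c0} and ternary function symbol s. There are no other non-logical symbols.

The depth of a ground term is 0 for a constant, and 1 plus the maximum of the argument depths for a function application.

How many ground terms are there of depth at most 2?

Let N_k = |{terms of depth ≤ k}|. Then N_0 = 4 and N_k = 4 + N_{k-1}^3 for k ≥ 1 (one summand per function symbol, arity giving the exponent).
N_0 = 4
N_1 = 4 + 4^3 = 68
N_2 = 4 + 68^3 = 314436

314436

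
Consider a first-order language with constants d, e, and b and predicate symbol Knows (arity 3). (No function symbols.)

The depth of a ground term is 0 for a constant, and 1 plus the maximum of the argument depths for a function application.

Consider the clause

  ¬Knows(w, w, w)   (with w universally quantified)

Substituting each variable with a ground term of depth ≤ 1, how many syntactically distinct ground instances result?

Ground terms of depth ≤ 1:
  With no function symbols every ground term is a constant, so there are exactly 3 ground terms at every depth bound.
  N_0 = 3
  N_1 = 3
  Explicitly: d, e, b.
So there are 3 ground terms available for substitution.
The clause has 1 distinct variable (w), which appears in the body. In the free term algebra distinct substitutions yield syntactically distinct ground instances.
Number of ground instances = 3.

3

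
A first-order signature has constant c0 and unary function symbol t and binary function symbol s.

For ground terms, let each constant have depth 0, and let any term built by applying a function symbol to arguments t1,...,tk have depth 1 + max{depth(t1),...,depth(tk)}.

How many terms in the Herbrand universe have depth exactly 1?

Count level by level. With function symbols t/1, s/2, the terms of depth ≤ k are the 1 constant together with each function applied to depth-≤(k−1) tuples, so N_k = 1 + N_{k-1} + N_{k-1}^2.
N_0 = 1
N_1 = 1 + 1 + 1^2 = 3
Terms of depth exactly 1: N_1 − N_0 = 3 − 1 = 2.

2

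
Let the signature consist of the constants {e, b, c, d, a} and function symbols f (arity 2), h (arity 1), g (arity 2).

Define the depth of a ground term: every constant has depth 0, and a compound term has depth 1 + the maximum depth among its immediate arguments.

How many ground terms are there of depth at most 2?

7265

Let N_k = |{terms of depth ≤ k}|. Then N_0 = 5 and N_k = 5 + N_{k-1}^2 + N_{k-1} + N_{k-1}^2 for k ≥ 1 (one summand per function symbol, arity giving the exponent).
N_0 = 5
N_1 = 5 + 5^2 + 5 + 5^2 = 60
N_2 = 5 + 60^2 + 60 + 60^2 = 7265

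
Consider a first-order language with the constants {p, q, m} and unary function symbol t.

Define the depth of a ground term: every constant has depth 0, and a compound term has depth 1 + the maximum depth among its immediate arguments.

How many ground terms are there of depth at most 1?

6

Count level by level. With function symbols t/1, the terms of depth ≤ k are the 3 constants together with each function applied to depth-≤(k−1) tuples, so N_k = 3 + N_{k-1}.
N_0 = 3
N_1 = 3 + 3 = 6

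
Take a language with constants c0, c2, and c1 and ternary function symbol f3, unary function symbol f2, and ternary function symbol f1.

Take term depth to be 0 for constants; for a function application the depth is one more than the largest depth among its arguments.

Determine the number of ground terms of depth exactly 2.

432003

Let N_k count ground terms of depth at most k. Each non-constant term of depth ≤ k is some function symbol applied to depth-≤(k−1) arguments, giving N_k = 3 + N_{k-1}^3 + N_{k-1} + N_{k-1}^3.
N_0 = 3
N_1 = 3 + 3^3 + 3 + 3^3 = 60
N_2 = 3 + 60^3 + 60 + 60^3 = 432063
Terms of depth exactly 2: N_2 − N_1 = 432063 − 60 = 432003.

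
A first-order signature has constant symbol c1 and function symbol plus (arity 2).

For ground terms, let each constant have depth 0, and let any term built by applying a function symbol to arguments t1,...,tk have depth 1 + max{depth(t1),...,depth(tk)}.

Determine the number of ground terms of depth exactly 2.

3

Let N_k = |{terms of depth ≤ k}|. Then N_0 = 1 and N_k = 1 + N_{k-1}^2 for k ≥ 1 (one summand per function symbol, arity giving the exponent).
N_0 = 1
N_1 = 1 + 1^2 = 2
N_2 = 1 + 2^2 = 5
Terms of depth exactly 2: N_2 − N_1 = 5 − 2 = 3.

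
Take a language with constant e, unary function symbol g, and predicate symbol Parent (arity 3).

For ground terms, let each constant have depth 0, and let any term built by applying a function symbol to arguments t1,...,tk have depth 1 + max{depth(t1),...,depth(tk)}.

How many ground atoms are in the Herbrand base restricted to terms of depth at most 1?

First count ground terms of depth ≤ 1.
If N_k denotes the number of depth-≤k ground terms, the 1 constant gives N_0 = 1, and each function symbol of arity r contributes N_{k-1}^r new terms at level k: N_k = 1 + N_{k-1}.
N_0 = 1
N_1 = 1 + 1 = 2
Explicitly: e, g(e).
So |H| = 2.
A ground atom is a predicate applied to a tuple of terms from H, so the count is the sum over predicates of |H|^arity:
  Parent: 2^3 = 8
Total ground atoms: 8.

8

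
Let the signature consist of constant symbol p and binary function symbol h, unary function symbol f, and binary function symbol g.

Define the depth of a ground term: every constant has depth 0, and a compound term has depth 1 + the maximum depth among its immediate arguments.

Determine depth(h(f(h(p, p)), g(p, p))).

3

depth(h(p, p)) = 1 + max(0, 0) = 1
depth(f(h(p, p))) = 1 + depth(h(p, p)) = 1 + 1 = 2
depth(g(p, p)) = 1 + max(0, 0) = 1
depth(h(f(h(p, p)), g(p, p))) = 1 + max(2, 1) = 3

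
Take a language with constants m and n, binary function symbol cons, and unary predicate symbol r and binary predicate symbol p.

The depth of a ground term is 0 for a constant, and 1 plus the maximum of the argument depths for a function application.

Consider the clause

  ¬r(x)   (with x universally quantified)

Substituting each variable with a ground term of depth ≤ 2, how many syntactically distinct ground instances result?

Ground terms of depth ≤ 2:
  Let N_k = |{terms of depth ≤ k}|. Then N_0 = 2 and N_k = 2 + N_{k-1}^2 for k ≥ 1 (one summand per function symbol, arity giving the exponent).
  N_0 = 2
  N_1 = 2 + 2^2 = 6
  N_2 = 2 + 6^2 = 38
So there are 38 ground terms available for substitution.
There is 1 variable to instantiate (x),  occurring in at least one literal, so different choices give different ground instances.
Number of ground instances = 38.

38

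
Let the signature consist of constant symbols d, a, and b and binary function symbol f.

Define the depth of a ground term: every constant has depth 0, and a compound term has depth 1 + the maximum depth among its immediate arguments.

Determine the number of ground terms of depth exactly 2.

135

Let N_k = |{terms of depth ≤ k}|. Then N_0 = 3 and N_k = 3 + N_{k-1}^2 for k ≥ 1 (one summand per function symbol, arity giving the exponent).
N_0 = 3
N_1 = 3 + 3^2 = 12
N_2 = 3 + 12^2 = 147
Terms of depth exactly 2: N_2 − N_1 = 147 − 12 = 135.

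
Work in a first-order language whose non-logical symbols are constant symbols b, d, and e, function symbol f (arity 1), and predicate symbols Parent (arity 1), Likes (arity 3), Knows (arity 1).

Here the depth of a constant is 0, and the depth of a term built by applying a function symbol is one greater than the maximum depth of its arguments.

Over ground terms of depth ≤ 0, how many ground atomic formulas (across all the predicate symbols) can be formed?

First count ground terms of depth ≤ 0.
Count level by level. With function symbols f/1, the terms of depth ≤ k are the 3 constants together with each function applied to depth-≤(k−1) tuples, so N_k = 3 + N_{k-1}.
N_0 = 3
Explicitly: b, d, e.
So |H| = 3.
A ground atom is a predicate applied to a tuple of terms from H, so the count is the sum over predicates of |H|^arity:
  Parent: 3;  Likes: 3^3 = 27;  Knows: 3
Total ground atoms: 3 + 27 + 3 = 33.

33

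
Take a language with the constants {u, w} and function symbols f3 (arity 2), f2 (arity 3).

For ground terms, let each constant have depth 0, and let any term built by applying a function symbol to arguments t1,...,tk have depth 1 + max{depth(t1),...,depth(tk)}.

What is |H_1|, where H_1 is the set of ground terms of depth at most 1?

Let N_k count ground terms of depth at most k. Each non-constant term of depth ≤ k is some function symbol applied to depth-≤(k−1) arguments, giving N_k = 2 + N_{k-1}^2 + N_{k-1}^3.
N_0 = 2
N_1 = 2 + 2^2 + 2^3 = 14

14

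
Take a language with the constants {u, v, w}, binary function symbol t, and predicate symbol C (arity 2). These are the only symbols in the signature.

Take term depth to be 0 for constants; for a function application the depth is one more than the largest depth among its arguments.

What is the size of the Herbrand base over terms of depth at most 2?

First count ground terms of depth ≤ 2.
Let N_k count ground terms of depth at most k. Each non-constant term of depth ≤ k is some function symbol applied to depth-≤(k−1) arguments, giving N_k = 3 + N_{k-1}^2.
N_0 = 3
N_1 = 3 + 3^2 = 12
N_2 = 3 + 12^2 = 147
So |H| = 147.
Each predicate of arity r yields |H|^r ground atoms (one per choice of an r-tuple from H):
  C: 147^2 = 21609
Total ground atoms: 21609.

21609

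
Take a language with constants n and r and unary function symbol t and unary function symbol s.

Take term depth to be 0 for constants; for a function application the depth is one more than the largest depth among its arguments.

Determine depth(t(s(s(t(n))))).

depth(t(n)) = 1 + depth(n) = 1 + 0 = 1
depth(s(t(n))) = 1 + depth(t(n)) = 1 + 1 = 2
depth(s(s(t(n)))) = 1 + depth(s(t(n))) = 1 + 2 = 3
depth(t(s(s(t(n))))) = 1 + depth(s(s(t(n)))) = 1 + 3 = 4

4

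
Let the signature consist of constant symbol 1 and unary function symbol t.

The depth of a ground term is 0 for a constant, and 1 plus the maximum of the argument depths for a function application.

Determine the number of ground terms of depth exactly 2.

Count level by level. With function symbols t/1, the terms of depth ≤ k are the 1 constant together with each function applied to depth-≤(k−1) tuples, so N_k = 1 + N_{k-1}.
N_0 = 1
N_1 = 1 + 1 = 2
N_2 = 1 + 2 = 3
Terms of depth exactly 2: N_2 − N_1 = 3 − 2 = 1.

1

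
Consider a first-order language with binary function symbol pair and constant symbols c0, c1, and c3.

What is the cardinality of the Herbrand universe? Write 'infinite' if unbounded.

infinite

The signature has at least one function symbol (pair, arity 2) and at least one constant (c0).
Iterating pair gives infinitely many distinct ground terms: c0, pair(c0, c0), pair(pair(c0, c0), pair(c0, c0)), ...
So the Herbrand universe is infinite.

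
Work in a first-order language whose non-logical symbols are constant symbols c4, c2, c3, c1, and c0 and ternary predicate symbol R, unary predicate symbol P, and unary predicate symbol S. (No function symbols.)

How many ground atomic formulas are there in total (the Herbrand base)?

135

With no function symbols, the Herbrand universe is just the 5 constants.
Ground atoms per predicate: R: 5^3 = 125, P: 5, S: 5.
Herbrand base size = 125 + 5 + 5 = 135.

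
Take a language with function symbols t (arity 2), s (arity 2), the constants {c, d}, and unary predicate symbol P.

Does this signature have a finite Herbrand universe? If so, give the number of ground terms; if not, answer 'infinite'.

infinite

The signature has at least one function symbol (t, arity 2) and at least one constant (c).
Iterating t gives infinitely many distinct ground terms: c, t(c, c), t(t(c, c), t(c, c)), ...
So the Herbrand universe is infinite.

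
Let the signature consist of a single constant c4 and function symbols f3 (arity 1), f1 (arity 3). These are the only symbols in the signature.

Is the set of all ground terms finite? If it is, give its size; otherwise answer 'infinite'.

The signature has at least one function symbol (f3, arity 1) and at least one constant (c4).
Iterating f3 gives infinitely many distinct ground terms: c4, f3(c4), f3(f3(c4)), ...
So the Herbrand universe is infinite.

infinite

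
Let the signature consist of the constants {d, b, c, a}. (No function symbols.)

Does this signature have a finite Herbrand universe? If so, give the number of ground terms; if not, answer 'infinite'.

There are no function symbols, so every ground term is one of the 4 constants.
The Herbrand universe is {d, b, c, a}, which is finite with 4 elements.

4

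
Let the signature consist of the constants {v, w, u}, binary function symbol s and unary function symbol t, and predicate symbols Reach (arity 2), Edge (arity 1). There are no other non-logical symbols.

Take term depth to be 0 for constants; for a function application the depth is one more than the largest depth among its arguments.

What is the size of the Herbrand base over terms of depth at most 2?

59292

First count ground terms of depth ≤ 2.
Let N_k count ground terms of depth at most k. Each non-constant term of depth ≤ k is some function symbol applied to depth-≤(k−1) arguments, giving N_k = 3 + N_{k-1}^2 + N_{k-1}.
N_0 = 3
N_1 = 3 + 3^2 + 3 = 15
N_2 = 3 + 15^2 + 15 = 243
So |H| = 243.
Each predicate of arity r yields |H|^r ground atoms (one per choice of an r-tuple from H):
  Reach: 243^2 = 59049;  Edge: 243
Total ground atoms: 59049 + 243 = 59292.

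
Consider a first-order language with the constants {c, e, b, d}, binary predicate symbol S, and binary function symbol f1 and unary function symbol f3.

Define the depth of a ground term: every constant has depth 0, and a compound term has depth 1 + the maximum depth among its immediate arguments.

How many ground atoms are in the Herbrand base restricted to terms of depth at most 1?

First count ground terms of depth ≤ 1.
Write N_k for the number of ground terms of depth ≤ k. A term of depth ≤ k is either a constant or a function symbol applied to arguments of depth ≤ k−1, so N_k = 4 + N_{k-1}^2 + N_{k-1}.
N_0 = 4
N_1 = 4 + 4^2 + 4 = 24
So |H| = 24.
Each predicate of arity r yields |H|^r ground atoms (one per choice of an r-tuple from H):
  S: 24^2 = 576
Total ground atoms: 576.

576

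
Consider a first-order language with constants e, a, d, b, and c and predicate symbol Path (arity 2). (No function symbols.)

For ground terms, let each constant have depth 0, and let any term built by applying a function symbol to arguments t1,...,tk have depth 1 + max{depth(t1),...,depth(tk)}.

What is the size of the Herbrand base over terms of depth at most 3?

First count ground terms of depth ≤ 3.
With no function symbols every ground term is a constant, so there are exactly 5 ground terms at every depth bound.
N_0 = 5
N_1 = 5
N_2 = 5
N_3 = 5
So |H| = 5.
For each predicate symbol, the number of ground atoms is |H| raised to its arity; summing:
  Path: 5^2 = 25
Total ground atoms: 25.

25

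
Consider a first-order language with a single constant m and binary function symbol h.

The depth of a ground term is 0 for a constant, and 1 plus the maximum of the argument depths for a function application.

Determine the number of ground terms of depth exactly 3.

Let N_k count ground terms of depth at most k. Each non-constant term of depth ≤ k is some function symbol applied to depth-≤(k−1) arguments, giving N_k = 1 + N_{k-1}^2.
N_0 = 1
N_1 = 1 + 1^2 = 2
N_2 = 1 + 2^2 = 5
N_3 = 1 + 5^2 = 26
Terms of depth exactly 3: N_3 − N_2 = 26 − 5 = 21.

21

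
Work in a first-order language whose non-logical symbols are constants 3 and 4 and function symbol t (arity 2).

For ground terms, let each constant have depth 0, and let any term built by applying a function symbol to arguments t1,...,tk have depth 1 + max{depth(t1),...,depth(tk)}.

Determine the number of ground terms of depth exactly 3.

Count level by level. With function symbols t/2, the terms of depth ≤ k are the 2 constants together with each function applied to depth-≤(k−1) tuples, so N_k = 2 + N_{k-1}^2.
N_0 = 2
N_1 = 2 + 2^2 = 6
N_2 = 2 + 6^2 = 38
N_3 = 2 + 38^2 = 1446
Terms of depth exactly 3: N_3 − N_2 = 1446 − 38 = 1408.

1408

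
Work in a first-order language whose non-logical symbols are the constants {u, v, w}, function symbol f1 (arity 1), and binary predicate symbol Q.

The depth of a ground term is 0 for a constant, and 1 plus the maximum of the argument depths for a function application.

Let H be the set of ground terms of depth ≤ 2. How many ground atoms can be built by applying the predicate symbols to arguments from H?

First count ground terms of depth ≤ 2.
Let N_k count ground terms of depth at most k. Each non-constant term of depth ≤ k is some function symbol applied to depth-≤(k−1) arguments, giving N_k = 3 + N_{k-1}.
N_0 = 3
N_1 = 3 + 3 = 6
N_2 = 3 + 6 = 9
So |H| = 9.
For each predicate symbol, the number of ground atoms is |H| raised to its arity; summing:
  Q: 9^2 = 81
Total ground atoms: 81.

81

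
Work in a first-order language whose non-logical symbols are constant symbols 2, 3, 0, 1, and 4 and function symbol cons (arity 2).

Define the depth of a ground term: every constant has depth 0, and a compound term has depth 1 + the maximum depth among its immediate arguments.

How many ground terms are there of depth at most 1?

30

Count level by level. With function symbols cons/2, the terms of depth ≤ k are the 5 constants together with each function applied to depth-≤(k−1) tuples, so N_k = 5 + N_{k-1}^2.
N_0 = 5
N_1 = 5 + 5^2 = 30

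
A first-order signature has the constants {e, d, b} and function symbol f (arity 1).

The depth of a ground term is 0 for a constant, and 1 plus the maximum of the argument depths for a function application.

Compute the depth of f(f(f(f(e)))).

4

depth(f(e)) = 1 + depth(e) = 1 + 0 = 1
depth(f(f(e))) = 1 + depth(f(e)) = 1 + 1 = 2
depth(f(f(f(e)))) = 1 + depth(f(f(e))) = 1 + 2 = 3
depth(f(f(f(f(e))))) = 1 + depth(f(f(f(e)))) = 1 + 3 = 4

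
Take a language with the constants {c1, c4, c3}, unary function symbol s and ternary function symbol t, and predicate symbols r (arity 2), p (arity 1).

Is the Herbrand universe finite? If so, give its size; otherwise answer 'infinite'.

The signature has at least one function symbol (s, arity 1) and at least one constant (c1).
Iterating s gives infinitely many distinct ground terms: c1, s(c1), s(s(c1)), ...
So the Herbrand universe is infinite.

infinite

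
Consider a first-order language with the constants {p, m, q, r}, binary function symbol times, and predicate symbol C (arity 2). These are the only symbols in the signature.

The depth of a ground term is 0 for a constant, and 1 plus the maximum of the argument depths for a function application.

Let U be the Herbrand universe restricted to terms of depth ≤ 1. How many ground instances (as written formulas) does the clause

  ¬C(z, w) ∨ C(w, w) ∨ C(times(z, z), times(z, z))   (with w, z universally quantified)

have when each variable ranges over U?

400

Ground terms of depth ≤ 1:
  Count level by level. With function symbols times/2, the terms of depth ≤ k are the 4 constants together with each function applied to depth-≤(k−1) tuples, so N_k = 4 + N_{k-1}^2.
  N_0 = 4
  N_1 = 4 + 4^2 = 20
So there are 20 ground terms available for substitution.
The clause has 2 distinct variables (w, z), each appearing in the body. In the free term algebra distinct substitutions yield syntactically distinct ground instances.
Number of ground instances = 20^2 = 400.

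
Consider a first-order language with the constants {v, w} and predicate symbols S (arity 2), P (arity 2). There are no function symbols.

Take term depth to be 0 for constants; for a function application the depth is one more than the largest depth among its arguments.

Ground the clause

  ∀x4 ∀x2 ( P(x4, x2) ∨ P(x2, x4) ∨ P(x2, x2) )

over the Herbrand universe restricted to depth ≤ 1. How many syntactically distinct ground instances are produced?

4

Ground terms of depth ≤ 1:
  With no function symbols every ground term is a constant, so there are exactly 2 ground terms at every depth bound.
  N_0 = 2
  N_1 = 2
  Explicitly: v, w.
So there are 2 ground terms available for substitution.
The body mentions every one of the 2 quantified variables; since ground terms form a free algebra, no two substitutions collapse to the same formula.
Number of ground instances = 2^2 = 4.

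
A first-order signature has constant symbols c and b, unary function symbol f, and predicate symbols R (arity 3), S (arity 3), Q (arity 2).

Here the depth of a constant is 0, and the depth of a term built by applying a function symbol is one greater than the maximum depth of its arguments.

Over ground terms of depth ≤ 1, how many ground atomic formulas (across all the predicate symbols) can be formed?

144

First count ground terms of depth ≤ 1.
Let N_k = |{terms of depth ≤ k}|. Then N_0 = 2 and N_k = 2 + N_{k-1} for k ≥ 1 (one summand per function symbol, arity giving the exponent).
N_0 = 2
N_1 = 2 + 2 = 4
Explicitly: c, b, f(c), f(b).
So |H| = 4.
Ground atoms are formed by filling each argument slot of a predicate with a term from H, so an r-ary predicate gives |H|^r atoms:
  R: 4^3 = 64;  S: 4^3 = 64;  Q: 4^2 = 16
Total ground atoms: 64 + 64 + 16 = 144.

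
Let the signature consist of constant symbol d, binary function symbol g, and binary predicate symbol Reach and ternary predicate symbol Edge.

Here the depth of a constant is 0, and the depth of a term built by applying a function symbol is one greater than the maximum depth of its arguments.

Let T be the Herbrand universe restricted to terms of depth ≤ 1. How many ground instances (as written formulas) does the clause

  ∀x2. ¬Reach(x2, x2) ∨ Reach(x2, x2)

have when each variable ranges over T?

Ground terms of depth ≤ 1:
  Let N_k = |{terms of depth ≤ k}|. Then N_0 = 1 and N_k = 1 + N_{k-1}^2 for k ≥ 1 (one summand per function symbol, arity giving the exponent).
  N_0 = 1
  N_1 = 1 + 1^2 = 2
  Explicitly: d, g(d, d).
So there are 2 ground terms available for substitution.
There is 1 variable to instantiate (x2),  occurring in at least one literal, so different choices give different ground instances.
Number of ground instances = 2.

2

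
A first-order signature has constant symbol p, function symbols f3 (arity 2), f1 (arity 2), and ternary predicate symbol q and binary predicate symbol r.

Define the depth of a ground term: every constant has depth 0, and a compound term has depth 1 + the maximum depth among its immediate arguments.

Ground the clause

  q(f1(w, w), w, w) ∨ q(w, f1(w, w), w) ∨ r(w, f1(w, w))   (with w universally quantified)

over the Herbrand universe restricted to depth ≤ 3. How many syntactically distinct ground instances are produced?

Ground terms of depth ≤ 3:
  Write N_k for the number of ground terms of depth ≤ k. A term of depth ≤ k is either a constant or a function symbol applied to arguments of depth ≤ k−1, so N_k = 1 + N_{k-1}^2 + N_{k-1}^2.
  N_0 = 1
  N_1 = 1 + 1^2 + 1^2 = 3
  N_2 = 1 + 3^2 + 3^2 = 19
  N_3 = 1 + 19^2 + 19^2 = 723
So there are 723 ground terms available for substitution.
There is 1 variable to instantiate (w),  occurring in at least one literal, so different choices give different ground instances.
Number of ground instances = 723.

723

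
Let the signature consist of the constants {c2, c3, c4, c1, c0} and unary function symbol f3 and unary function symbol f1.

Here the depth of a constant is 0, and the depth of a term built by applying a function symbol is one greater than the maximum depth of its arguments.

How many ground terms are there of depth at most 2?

Count level by level. With function symbols f3/1, f1/1, the terms of depth ≤ k are the 5 constants together with each function applied to depth-≤(k−1) tuples, so N_k = 5 + N_{k-1} + N_{k-1}.
N_0 = 5
N_1 = 5 + 5 + 5 = 15
N_2 = 5 + 15 + 15 = 35

35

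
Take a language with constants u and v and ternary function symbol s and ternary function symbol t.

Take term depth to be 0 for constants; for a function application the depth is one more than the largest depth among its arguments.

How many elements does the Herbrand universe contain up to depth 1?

18

Let N_k count ground terms of depth at most k. Each non-constant term of depth ≤ k is some function symbol applied to depth-≤(k−1) arguments, giving N_k = 2 + N_{k-1}^3 + N_{k-1}^3.
N_0 = 2
N_1 = 2 + 2^3 + 2^3 = 18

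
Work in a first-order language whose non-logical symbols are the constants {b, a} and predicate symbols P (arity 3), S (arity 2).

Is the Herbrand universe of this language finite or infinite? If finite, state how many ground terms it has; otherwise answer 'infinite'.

2

There are no function symbols, so every ground term is one of the 2 constants.
The Herbrand universe is {b, a}, which is finite with 2 elements.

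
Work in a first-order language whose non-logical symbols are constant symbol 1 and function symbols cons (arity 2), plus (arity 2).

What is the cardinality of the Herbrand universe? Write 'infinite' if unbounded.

infinite

The signature has at least one function symbol (cons, arity 2) and at least one constant (1).
Iterating cons gives infinitely many distinct ground terms: 1, cons(1, 1), cons(cons(1, 1), cons(1, 1)), ...
So the Herbrand universe is infinite.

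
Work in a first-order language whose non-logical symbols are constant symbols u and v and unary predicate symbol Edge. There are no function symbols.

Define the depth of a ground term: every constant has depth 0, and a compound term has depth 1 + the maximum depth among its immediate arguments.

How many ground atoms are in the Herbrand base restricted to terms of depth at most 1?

2

First count ground terms of depth ≤ 1.
With no function symbols every ground term is a constant, so there are exactly 2 ground terms at every depth bound.
N_0 = 2
N_1 = 2
Explicitly: u, v.
So |H| = 2.
Each predicate of arity r yields |H|^r ground atoms (one per choice of an r-tuple from H):
  Edge: 2
Total ground atoms: 2.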